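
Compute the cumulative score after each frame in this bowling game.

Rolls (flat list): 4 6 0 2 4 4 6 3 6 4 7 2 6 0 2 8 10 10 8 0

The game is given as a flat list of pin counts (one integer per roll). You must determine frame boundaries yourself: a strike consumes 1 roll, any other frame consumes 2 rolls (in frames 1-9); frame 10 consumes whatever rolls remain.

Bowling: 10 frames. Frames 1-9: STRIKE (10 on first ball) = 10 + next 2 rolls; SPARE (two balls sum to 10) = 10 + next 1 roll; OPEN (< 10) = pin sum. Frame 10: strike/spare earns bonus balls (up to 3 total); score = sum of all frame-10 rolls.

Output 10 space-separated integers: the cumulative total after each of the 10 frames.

Answer: 10 12 20 29 46 55 61 81 109 127

Derivation:
Frame 1: SPARE (4+6=10). 10 + next roll (0) = 10. Cumulative: 10
Frame 2: OPEN (0+2=2). Cumulative: 12
Frame 3: OPEN (4+4=8). Cumulative: 20
Frame 4: OPEN (6+3=9). Cumulative: 29
Frame 5: SPARE (6+4=10). 10 + next roll (7) = 17. Cumulative: 46
Frame 6: OPEN (7+2=9). Cumulative: 55
Frame 7: OPEN (6+0=6). Cumulative: 61
Frame 8: SPARE (2+8=10). 10 + next roll (10) = 20. Cumulative: 81
Frame 9: STRIKE. 10 + next two rolls (10+8) = 28. Cumulative: 109
Frame 10: STRIKE. Sum of all frame-10 rolls (10+8+0) = 18. Cumulative: 127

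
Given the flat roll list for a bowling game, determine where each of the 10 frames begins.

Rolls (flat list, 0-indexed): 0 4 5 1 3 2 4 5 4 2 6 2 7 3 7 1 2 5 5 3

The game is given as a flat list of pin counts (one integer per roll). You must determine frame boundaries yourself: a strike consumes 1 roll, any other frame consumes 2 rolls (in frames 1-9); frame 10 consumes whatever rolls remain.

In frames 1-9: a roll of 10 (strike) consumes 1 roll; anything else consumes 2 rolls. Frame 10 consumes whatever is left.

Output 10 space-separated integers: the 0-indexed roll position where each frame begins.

Answer: 0 2 4 6 8 10 12 14 16 18

Derivation:
Frame 1 starts at roll index 0: rolls=0,4 (sum=4), consumes 2 rolls
Frame 2 starts at roll index 2: rolls=5,1 (sum=6), consumes 2 rolls
Frame 3 starts at roll index 4: rolls=3,2 (sum=5), consumes 2 rolls
Frame 4 starts at roll index 6: rolls=4,5 (sum=9), consumes 2 rolls
Frame 5 starts at roll index 8: rolls=4,2 (sum=6), consumes 2 rolls
Frame 6 starts at roll index 10: rolls=6,2 (sum=8), consumes 2 rolls
Frame 7 starts at roll index 12: rolls=7,3 (sum=10), consumes 2 rolls
Frame 8 starts at roll index 14: rolls=7,1 (sum=8), consumes 2 rolls
Frame 9 starts at roll index 16: rolls=2,5 (sum=7), consumes 2 rolls
Frame 10 starts at roll index 18: 2 remaining rolls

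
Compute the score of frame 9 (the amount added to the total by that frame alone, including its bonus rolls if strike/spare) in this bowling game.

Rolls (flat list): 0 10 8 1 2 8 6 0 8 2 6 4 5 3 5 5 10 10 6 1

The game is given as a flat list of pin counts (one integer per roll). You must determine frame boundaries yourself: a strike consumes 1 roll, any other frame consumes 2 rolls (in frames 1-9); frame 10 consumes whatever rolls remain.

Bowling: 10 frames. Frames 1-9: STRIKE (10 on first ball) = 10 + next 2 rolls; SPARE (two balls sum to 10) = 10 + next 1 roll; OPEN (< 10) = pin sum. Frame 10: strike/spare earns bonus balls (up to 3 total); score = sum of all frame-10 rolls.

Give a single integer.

Frame 1: SPARE (0+10=10). 10 + next roll (8) = 18. Cumulative: 18
Frame 2: OPEN (8+1=9). Cumulative: 27
Frame 3: SPARE (2+8=10). 10 + next roll (6) = 16. Cumulative: 43
Frame 4: OPEN (6+0=6). Cumulative: 49
Frame 5: SPARE (8+2=10). 10 + next roll (6) = 16. Cumulative: 65
Frame 6: SPARE (6+4=10). 10 + next roll (5) = 15. Cumulative: 80
Frame 7: OPEN (5+3=8). Cumulative: 88
Frame 8: SPARE (5+5=10). 10 + next roll (10) = 20. Cumulative: 108
Frame 9: STRIKE. 10 + next two rolls (10+6) = 26. Cumulative: 134
Frame 10: STRIKE. Sum of all frame-10 rolls (10+6+1) = 17. Cumulative: 151

Answer: 26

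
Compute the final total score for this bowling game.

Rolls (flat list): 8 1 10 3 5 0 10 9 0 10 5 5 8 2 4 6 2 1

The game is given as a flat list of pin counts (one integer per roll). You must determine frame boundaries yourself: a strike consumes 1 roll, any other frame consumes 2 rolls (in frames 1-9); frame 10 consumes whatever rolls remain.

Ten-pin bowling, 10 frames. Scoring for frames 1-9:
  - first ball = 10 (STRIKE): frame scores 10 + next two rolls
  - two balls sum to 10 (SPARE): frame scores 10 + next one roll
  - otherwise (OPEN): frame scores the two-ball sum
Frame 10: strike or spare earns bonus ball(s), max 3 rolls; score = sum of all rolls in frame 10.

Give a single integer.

Frame 1: OPEN (8+1=9). Cumulative: 9
Frame 2: STRIKE. 10 + next two rolls (3+5) = 18. Cumulative: 27
Frame 3: OPEN (3+5=8). Cumulative: 35
Frame 4: SPARE (0+10=10). 10 + next roll (9) = 19. Cumulative: 54
Frame 5: OPEN (9+0=9). Cumulative: 63
Frame 6: STRIKE. 10 + next two rolls (5+5) = 20. Cumulative: 83
Frame 7: SPARE (5+5=10). 10 + next roll (8) = 18. Cumulative: 101
Frame 8: SPARE (8+2=10). 10 + next roll (4) = 14. Cumulative: 115
Frame 9: SPARE (4+6=10). 10 + next roll (2) = 12. Cumulative: 127
Frame 10: OPEN. Sum of all frame-10 rolls (2+1) = 3. Cumulative: 130

Answer: 130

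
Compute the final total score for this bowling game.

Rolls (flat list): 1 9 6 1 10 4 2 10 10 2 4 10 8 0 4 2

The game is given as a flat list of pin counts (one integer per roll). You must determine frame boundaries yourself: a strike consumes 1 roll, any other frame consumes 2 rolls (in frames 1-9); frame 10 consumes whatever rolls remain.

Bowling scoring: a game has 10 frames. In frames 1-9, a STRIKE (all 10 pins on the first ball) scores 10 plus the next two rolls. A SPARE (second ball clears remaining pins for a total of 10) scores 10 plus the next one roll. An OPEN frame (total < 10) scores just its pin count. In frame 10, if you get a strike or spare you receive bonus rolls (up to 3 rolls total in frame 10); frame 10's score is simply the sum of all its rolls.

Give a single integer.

Answer: 121

Derivation:
Frame 1: SPARE (1+9=10). 10 + next roll (6) = 16. Cumulative: 16
Frame 2: OPEN (6+1=7). Cumulative: 23
Frame 3: STRIKE. 10 + next two rolls (4+2) = 16. Cumulative: 39
Frame 4: OPEN (4+2=6). Cumulative: 45
Frame 5: STRIKE. 10 + next two rolls (10+2) = 22. Cumulative: 67
Frame 6: STRIKE. 10 + next two rolls (2+4) = 16. Cumulative: 83
Frame 7: OPEN (2+4=6). Cumulative: 89
Frame 8: STRIKE. 10 + next two rolls (8+0) = 18. Cumulative: 107
Frame 9: OPEN (8+0=8). Cumulative: 115
Frame 10: OPEN. Sum of all frame-10 rolls (4+2) = 6. Cumulative: 121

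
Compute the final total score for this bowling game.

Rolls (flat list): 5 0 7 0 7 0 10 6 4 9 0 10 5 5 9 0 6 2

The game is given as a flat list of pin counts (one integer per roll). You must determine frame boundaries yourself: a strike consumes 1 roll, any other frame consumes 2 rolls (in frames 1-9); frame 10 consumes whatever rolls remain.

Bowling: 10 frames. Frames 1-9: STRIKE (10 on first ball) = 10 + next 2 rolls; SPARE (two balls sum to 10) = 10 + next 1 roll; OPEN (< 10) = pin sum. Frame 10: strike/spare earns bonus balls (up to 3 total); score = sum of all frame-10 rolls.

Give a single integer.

Frame 1: OPEN (5+0=5). Cumulative: 5
Frame 2: OPEN (7+0=7). Cumulative: 12
Frame 3: OPEN (7+0=7). Cumulative: 19
Frame 4: STRIKE. 10 + next two rolls (6+4) = 20. Cumulative: 39
Frame 5: SPARE (6+4=10). 10 + next roll (9) = 19. Cumulative: 58
Frame 6: OPEN (9+0=9). Cumulative: 67
Frame 7: STRIKE. 10 + next two rolls (5+5) = 20. Cumulative: 87
Frame 8: SPARE (5+5=10). 10 + next roll (9) = 19. Cumulative: 106
Frame 9: OPEN (9+0=9). Cumulative: 115
Frame 10: OPEN. Sum of all frame-10 rolls (6+2) = 8. Cumulative: 123

Answer: 123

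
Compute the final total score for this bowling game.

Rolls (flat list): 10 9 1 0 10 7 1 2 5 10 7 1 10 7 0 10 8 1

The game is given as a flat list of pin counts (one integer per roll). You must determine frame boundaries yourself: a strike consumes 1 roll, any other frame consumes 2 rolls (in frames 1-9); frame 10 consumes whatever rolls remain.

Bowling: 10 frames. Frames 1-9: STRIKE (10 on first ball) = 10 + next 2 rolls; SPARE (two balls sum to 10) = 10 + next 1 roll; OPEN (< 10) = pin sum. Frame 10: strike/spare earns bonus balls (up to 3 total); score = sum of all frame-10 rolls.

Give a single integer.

Answer: 131

Derivation:
Frame 1: STRIKE. 10 + next two rolls (9+1) = 20. Cumulative: 20
Frame 2: SPARE (9+1=10). 10 + next roll (0) = 10. Cumulative: 30
Frame 3: SPARE (0+10=10). 10 + next roll (7) = 17. Cumulative: 47
Frame 4: OPEN (7+1=8). Cumulative: 55
Frame 5: OPEN (2+5=7). Cumulative: 62
Frame 6: STRIKE. 10 + next two rolls (7+1) = 18. Cumulative: 80
Frame 7: OPEN (7+1=8). Cumulative: 88
Frame 8: STRIKE. 10 + next two rolls (7+0) = 17. Cumulative: 105
Frame 9: OPEN (7+0=7). Cumulative: 112
Frame 10: STRIKE. Sum of all frame-10 rolls (10+8+1) = 19. Cumulative: 131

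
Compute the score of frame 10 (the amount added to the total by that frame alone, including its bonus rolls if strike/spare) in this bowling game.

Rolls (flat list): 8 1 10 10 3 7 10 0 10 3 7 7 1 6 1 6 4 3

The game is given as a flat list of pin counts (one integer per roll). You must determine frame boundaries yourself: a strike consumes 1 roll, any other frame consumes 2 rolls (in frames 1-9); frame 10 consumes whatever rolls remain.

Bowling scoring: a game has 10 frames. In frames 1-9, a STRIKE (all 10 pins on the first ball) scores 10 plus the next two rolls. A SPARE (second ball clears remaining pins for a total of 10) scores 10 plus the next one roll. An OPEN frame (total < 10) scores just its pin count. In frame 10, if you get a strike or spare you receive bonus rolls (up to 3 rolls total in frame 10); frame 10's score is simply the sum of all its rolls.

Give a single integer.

Frame 1: OPEN (8+1=9). Cumulative: 9
Frame 2: STRIKE. 10 + next two rolls (10+3) = 23. Cumulative: 32
Frame 3: STRIKE. 10 + next two rolls (3+7) = 20. Cumulative: 52
Frame 4: SPARE (3+7=10). 10 + next roll (10) = 20. Cumulative: 72
Frame 5: STRIKE. 10 + next two rolls (0+10) = 20. Cumulative: 92
Frame 6: SPARE (0+10=10). 10 + next roll (3) = 13. Cumulative: 105
Frame 7: SPARE (3+7=10). 10 + next roll (7) = 17. Cumulative: 122
Frame 8: OPEN (7+1=8). Cumulative: 130
Frame 9: OPEN (6+1=7). Cumulative: 137
Frame 10: SPARE. Sum of all frame-10 rolls (6+4+3) = 13. Cumulative: 150

Answer: 13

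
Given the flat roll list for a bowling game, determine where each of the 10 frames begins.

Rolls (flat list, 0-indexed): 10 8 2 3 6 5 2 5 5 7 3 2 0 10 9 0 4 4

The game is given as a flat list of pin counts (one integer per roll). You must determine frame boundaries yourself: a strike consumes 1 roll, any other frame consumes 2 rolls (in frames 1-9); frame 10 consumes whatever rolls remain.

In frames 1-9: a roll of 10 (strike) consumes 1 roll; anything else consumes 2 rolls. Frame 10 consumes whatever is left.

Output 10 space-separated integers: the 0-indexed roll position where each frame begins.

Answer: 0 1 3 5 7 9 11 13 14 16

Derivation:
Frame 1 starts at roll index 0: roll=10 (strike), consumes 1 roll
Frame 2 starts at roll index 1: rolls=8,2 (sum=10), consumes 2 rolls
Frame 3 starts at roll index 3: rolls=3,6 (sum=9), consumes 2 rolls
Frame 4 starts at roll index 5: rolls=5,2 (sum=7), consumes 2 rolls
Frame 5 starts at roll index 7: rolls=5,5 (sum=10), consumes 2 rolls
Frame 6 starts at roll index 9: rolls=7,3 (sum=10), consumes 2 rolls
Frame 7 starts at roll index 11: rolls=2,0 (sum=2), consumes 2 rolls
Frame 8 starts at roll index 13: roll=10 (strike), consumes 1 roll
Frame 9 starts at roll index 14: rolls=9,0 (sum=9), consumes 2 rolls
Frame 10 starts at roll index 16: 2 remaining rolls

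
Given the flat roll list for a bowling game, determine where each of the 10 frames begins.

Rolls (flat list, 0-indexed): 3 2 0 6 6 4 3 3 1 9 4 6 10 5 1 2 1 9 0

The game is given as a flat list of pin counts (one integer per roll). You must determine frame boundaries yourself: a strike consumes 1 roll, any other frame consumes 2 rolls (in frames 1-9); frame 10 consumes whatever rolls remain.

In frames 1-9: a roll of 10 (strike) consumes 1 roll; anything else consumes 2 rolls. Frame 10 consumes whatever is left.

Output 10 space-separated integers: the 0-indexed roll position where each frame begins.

Answer: 0 2 4 6 8 10 12 13 15 17

Derivation:
Frame 1 starts at roll index 0: rolls=3,2 (sum=5), consumes 2 rolls
Frame 2 starts at roll index 2: rolls=0,6 (sum=6), consumes 2 rolls
Frame 3 starts at roll index 4: rolls=6,4 (sum=10), consumes 2 rolls
Frame 4 starts at roll index 6: rolls=3,3 (sum=6), consumes 2 rolls
Frame 5 starts at roll index 8: rolls=1,9 (sum=10), consumes 2 rolls
Frame 6 starts at roll index 10: rolls=4,6 (sum=10), consumes 2 rolls
Frame 7 starts at roll index 12: roll=10 (strike), consumes 1 roll
Frame 8 starts at roll index 13: rolls=5,1 (sum=6), consumes 2 rolls
Frame 9 starts at roll index 15: rolls=2,1 (sum=3), consumes 2 rolls
Frame 10 starts at roll index 17: 2 remaining rolls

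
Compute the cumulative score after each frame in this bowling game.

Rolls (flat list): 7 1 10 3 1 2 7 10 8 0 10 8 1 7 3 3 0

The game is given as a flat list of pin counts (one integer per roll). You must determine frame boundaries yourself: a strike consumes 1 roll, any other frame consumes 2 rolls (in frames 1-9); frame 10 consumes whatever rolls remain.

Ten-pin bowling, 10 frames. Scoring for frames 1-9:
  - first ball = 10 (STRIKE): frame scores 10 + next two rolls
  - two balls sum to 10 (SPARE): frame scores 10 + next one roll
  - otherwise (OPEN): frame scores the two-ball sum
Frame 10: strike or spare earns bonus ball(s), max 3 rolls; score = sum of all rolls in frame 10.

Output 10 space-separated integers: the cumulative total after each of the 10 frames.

Frame 1: OPEN (7+1=8). Cumulative: 8
Frame 2: STRIKE. 10 + next two rolls (3+1) = 14. Cumulative: 22
Frame 3: OPEN (3+1=4). Cumulative: 26
Frame 4: OPEN (2+7=9). Cumulative: 35
Frame 5: STRIKE. 10 + next two rolls (8+0) = 18. Cumulative: 53
Frame 6: OPEN (8+0=8). Cumulative: 61
Frame 7: STRIKE. 10 + next two rolls (8+1) = 19. Cumulative: 80
Frame 8: OPEN (8+1=9). Cumulative: 89
Frame 9: SPARE (7+3=10). 10 + next roll (3) = 13. Cumulative: 102
Frame 10: OPEN. Sum of all frame-10 rolls (3+0) = 3. Cumulative: 105

Answer: 8 22 26 35 53 61 80 89 102 105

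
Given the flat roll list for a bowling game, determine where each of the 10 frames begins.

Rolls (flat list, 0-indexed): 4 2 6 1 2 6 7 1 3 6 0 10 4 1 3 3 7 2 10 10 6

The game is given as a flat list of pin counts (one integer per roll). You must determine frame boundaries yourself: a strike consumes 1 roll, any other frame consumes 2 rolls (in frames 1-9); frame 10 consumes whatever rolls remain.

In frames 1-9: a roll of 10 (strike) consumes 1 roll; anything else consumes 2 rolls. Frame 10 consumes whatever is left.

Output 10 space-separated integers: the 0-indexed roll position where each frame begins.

Frame 1 starts at roll index 0: rolls=4,2 (sum=6), consumes 2 rolls
Frame 2 starts at roll index 2: rolls=6,1 (sum=7), consumes 2 rolls
Frame 3 starts at roll index 4: rolls=2,6 (sum=8), consumes 2 rolls
Frame 4 starts at roll index 6: rolls=7,1 (sum=8), consumes 2 rolls
Frame 5 starts at roll index 8: rolls=3,6 (sum=9), consumes 2 rolls
Frame 6 starts at roll index 10: rolls=0,10 (sum=10), consumes 2 rolls
Frame 7 starts at roll index 12: rolls=4,1 (sum=5), consumes 2 rolls
Frame 8 starts at roll index 14: rolls=3,3 (sum=6), consumes 2 rolls
Frame 9 starts at roll index 16: rolls=7,2 (sum=9), consumes 2 rolls
Frame 10 starts at roll index 18: 3 remaining rolls

Answer: 0 2 4 6 8 10 12 14 16 18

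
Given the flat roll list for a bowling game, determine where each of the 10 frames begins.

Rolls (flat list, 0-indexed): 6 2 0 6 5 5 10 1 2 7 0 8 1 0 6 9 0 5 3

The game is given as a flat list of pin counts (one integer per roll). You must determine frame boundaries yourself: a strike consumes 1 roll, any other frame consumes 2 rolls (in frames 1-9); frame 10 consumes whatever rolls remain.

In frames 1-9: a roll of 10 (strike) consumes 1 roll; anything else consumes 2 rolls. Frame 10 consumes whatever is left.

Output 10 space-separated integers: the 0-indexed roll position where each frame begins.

Answer: 0 2 4 6 7 9 11 13 15 17

Derivation:
Frame 1 starts at roll index 0: rolls=6,2 (sum=8), consumes 2 rolls
Frame 2 starts at roll index 2: rolls=0,6 (sum=6), consumes 2 rolls
Frame 3 starts at roll index 4: rolls=5,5 (sum=10), consumes 2 rolls
Frame 4 starts at roll index 6: roll=10 (strike), consumes 1 roll
Frame 5 starts at roll index 7: rolls=1,2 (sum=3), consumes 2 rolls
Frame 6 starts at roll index 9: rolls=7,0 (sum=7), consumes 2 rolls
Frame 7 starts at roll index 11: rolls=8,1 (sum=9), consumes 2 rolls
Frame 8 starts at roll index 13: rolls=0,6 (sum=6), consumes 2 rolls
Frame 9 starts at roll index 15: rolls=9,0 (sum=9), consumes 2 rolls
Frame 10 starts at roll index 17: 2 remaining rolls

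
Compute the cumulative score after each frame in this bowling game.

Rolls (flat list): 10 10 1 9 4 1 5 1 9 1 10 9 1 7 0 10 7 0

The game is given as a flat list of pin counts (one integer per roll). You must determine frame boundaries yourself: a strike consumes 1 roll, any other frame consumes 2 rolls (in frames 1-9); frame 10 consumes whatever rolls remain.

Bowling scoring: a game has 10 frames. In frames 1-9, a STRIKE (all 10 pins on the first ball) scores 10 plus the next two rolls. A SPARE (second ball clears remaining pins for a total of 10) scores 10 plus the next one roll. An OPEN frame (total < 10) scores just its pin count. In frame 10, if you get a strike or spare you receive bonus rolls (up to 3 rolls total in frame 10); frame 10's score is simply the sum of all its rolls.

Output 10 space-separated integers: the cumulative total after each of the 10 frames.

Answer: 21 41 55 60 66 86 106 123 130 147

Derivation:
Frame 1: STRIKE. 10 + next two rolls (10+1) = 21. Cumulative: 21
Frame 2: STRIKE. 10 + next two rolls (1+9) = 20. Cumulative: 41
Frame 3: SPARE (1+9=10). 10 + next roll (4) = 14. Cumulative: 55
Frame 4: OPEN (4+1=5). Cumulative: 60
Frame 5: OPEN (5+1=6). Cumulative: 66
Frame 6: SPARE (9+1=10). 10 + next roll (10) = 20. Cumulative: 86
Frame 7: STRIKE. 10 + next two rolls (9+1) = 20. Cumulative: 106
Frame 8: SPARE (9+1=10). 10 + next roll (7) = 17. Cumulative: 123
Frame 9: OPEN (7+0=7). Cumulative: 130
Frame 10: STRIKE. Sum of all frame-10 rolls (10+7+0) = 17. Cumulative: 147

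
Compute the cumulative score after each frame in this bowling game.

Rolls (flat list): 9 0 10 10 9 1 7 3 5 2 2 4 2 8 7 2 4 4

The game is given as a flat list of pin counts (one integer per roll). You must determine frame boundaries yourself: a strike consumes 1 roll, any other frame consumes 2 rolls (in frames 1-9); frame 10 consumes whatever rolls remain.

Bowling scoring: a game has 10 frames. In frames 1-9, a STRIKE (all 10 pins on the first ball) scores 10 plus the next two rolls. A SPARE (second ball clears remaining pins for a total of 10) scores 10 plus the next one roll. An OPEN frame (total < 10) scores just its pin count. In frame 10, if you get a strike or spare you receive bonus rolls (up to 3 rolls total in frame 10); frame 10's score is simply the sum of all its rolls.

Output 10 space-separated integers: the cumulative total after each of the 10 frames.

Answer: 9 38 58 75 90 97 103 120 129 137

Derivation:
Frame 1: OPEN (9+0=9). Cumulative: 9
Frame 2: STRIKE. 10 + next two rolls (10+9) = 29. Cumulative: 38
Frame 3: STRIKE. 10 + next two rolls (9+1) = 20. Cumulative: 58
Frame 4: SPARE (9+1=10). 10 + next roll (7) = 17. Cumulative: 75
Frame 5: SPARE (7+3=10). 10 + next roll (5) = 15. Cumulative: 90
Frame 6: OPEN (5+2=7). Cumulative: 97
Frame 7: OPEN (2+4=6). Cumulative: 103
Frame 8: SPARE (2+8=10). 10 + next roll (7) = 17. Cumulative: 120
Frame 9: OPEN (7+2=9). Cumulative: 129
Frame 10: OPEN. Sum of all frame-10 rolls (4+4) = 8. Cumulative: 137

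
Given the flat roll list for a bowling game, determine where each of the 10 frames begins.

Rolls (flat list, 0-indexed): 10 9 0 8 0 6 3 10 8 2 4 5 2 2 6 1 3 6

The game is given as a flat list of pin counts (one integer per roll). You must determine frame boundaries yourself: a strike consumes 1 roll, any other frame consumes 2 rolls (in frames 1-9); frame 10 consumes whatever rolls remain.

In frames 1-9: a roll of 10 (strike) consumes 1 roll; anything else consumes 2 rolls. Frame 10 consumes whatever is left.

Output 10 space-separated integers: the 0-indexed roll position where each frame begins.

Answer: 0 1 3 5 7 8 10 12 14 16

Derivation:
Frame 1 starts at roll index 0: roll=10 (strike), consumes 1 roll
Frame 2 starts at roll index 1: rolls=9,0 (sum=9), consumes 2 rolls
Frame 3 starts at roll index 3: rolls=8,0 (sum=8), consumes 2 rolls
Frame 4 starts at roll index 5: rolls=6,3 (sum=9), consumes 2 rolls
Frame 5 starts at roll index 7: roll=10 (strike), consumes 1 roll
Frame 6 starts at roll index 8: rolls=8,2 (sum=10), consumes 2 rolls
Frame 7 starts at roll index 10: rolls=4,5 (sum=9), consumes 2 rolls
Frame 8 starts at roll index 12: rolls=2,2 (sum=4), consumes 2 rolls
Frame 9 starts at roll index 14: rolls=6,1 (sum=7), consumes 2 rolls
Frame 10 starts at roll index 16: 2 remaining rolls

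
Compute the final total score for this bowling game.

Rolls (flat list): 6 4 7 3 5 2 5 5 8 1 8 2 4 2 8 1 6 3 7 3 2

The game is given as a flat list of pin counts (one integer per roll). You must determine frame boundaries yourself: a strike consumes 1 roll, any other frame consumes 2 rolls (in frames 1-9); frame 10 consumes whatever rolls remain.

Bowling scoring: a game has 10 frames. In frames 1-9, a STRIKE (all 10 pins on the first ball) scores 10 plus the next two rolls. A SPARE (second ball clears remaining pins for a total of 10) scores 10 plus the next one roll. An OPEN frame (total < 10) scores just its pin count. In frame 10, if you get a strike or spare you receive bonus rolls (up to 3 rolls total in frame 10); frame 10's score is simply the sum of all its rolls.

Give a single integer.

Answer: 116

Derivation:
Frame 1: SPARE (6+4=10). 10 + next roll (7) = 17. Cumulative: 17
Frame 2: SPARE (7+3=10). 10 + next roll (5) = 15. Cumulative: 32
Frame 3: OPEN (5+2=7). Cumulative: 39
Frame 4: SPARE (5+5=10). 10 + next roll (8) = 18. Cumulative: 57
Frame 5: OPEN (8+1=9). Cumulative: 66
Frame 6: SPARE (8+2=10). 10 + next roll (4) = 14. Cumulative: 80
Frame 7: OPEN (4+2=6). Cumulative: 86
Frame 8: OPEN (8+1=9). Cumulative: 95
Frame 9: OPEN (6+3=9). Cumulative: 104
Frame 10: SPARE. Sum of all frame-10 rolls (7+3+2) = 12. Cumulative: 116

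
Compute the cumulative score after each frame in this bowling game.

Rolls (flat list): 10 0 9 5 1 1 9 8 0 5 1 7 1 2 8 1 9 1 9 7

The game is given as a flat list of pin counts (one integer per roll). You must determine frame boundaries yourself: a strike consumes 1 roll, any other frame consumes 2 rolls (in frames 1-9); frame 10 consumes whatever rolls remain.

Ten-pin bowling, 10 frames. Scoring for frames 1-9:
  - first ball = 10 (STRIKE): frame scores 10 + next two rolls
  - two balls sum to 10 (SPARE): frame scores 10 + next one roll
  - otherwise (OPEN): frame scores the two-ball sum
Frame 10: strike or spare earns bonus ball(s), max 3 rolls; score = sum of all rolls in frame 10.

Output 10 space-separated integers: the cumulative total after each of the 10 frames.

Answer: 19 28 34 52 60 66 74 85 96 113

Derivation:
Frame 1: STRIKE. 10 + next two rolls (0+9) = 19. Cumulative: 19
Frame 2: OPEN (0+9=9). Cumulative: 28
Frame 3: OPEN (5+1=6). Cumulative: 34
Frame 4: SPARE (1+9=10). 10 + next roll (8) = 18. Cumulative: 52
Frame 5: OPEN (8+0=8). Cumulative: 60
Frame 6: OPEN (5+1=6). Cumulative: 66
Frame 7: OPEN (7+1=8). Cumulative: 74
Frame 8: SPARE (2+8=10). 10 + next roll (1) = 11. Cumulative: 85
Frame 9: SPARE (1+9=10). 10 + next roll (1) = 11. Cumulative: 96
Frame 10: SPARE. Sum of all frame-10 rolls (1+9+7) = 17. Cumulative: 113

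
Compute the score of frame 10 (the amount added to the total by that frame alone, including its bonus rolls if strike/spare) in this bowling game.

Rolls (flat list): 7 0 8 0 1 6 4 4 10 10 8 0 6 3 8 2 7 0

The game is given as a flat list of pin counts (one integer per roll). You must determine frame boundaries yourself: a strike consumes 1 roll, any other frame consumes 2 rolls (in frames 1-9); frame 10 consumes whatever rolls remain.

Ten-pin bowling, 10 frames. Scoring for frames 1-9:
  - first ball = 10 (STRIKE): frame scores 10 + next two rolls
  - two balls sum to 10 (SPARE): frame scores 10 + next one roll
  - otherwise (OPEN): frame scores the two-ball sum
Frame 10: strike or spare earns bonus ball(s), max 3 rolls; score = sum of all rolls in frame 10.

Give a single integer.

Frame 1: OPEN (7+0=7). Cumulative: 7
Frame 2: OPEN (8+0=8). Cumulative: 15
Frame 3: OPEN (1+6=7). Cumulative: 22
Frame 4: OPEN (4+4=8). Cumulative: 30
Frame 5: STRIKE. 10 + next two rolls (10+8) = 28. Cumulative: 58
Frame 6: STRIKE. 10 + next two rolls (8+0) = 18. Cumulative: 76
Frame 7: OPEN (8+0=8). Cumulative: 84
Frame 8: OPEN (6+3=9). Cumulative: 93
Frame 9: SPARE (8+2=10). 10 + next roll (7) = 17. Cumulative: 110
Frame 10: OPEN. Sum of all frame-10 rolls (7+0) = 7. Cumulative: 117

Answer: 7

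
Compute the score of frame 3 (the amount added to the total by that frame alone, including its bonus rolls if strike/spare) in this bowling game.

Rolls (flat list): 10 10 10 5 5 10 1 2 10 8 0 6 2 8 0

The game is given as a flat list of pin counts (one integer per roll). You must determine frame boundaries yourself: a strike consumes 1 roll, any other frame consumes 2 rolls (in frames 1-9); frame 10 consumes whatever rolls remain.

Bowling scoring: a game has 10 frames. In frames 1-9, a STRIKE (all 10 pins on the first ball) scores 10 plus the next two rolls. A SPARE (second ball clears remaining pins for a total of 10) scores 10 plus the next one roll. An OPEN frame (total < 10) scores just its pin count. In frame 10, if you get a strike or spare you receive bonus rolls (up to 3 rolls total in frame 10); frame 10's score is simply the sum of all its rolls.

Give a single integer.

Answer: 20

Derivation:
Frame 1: STRIKE. 10 + next two rolls (10+10) = 30. Cumulative: 30
Frame 2: STRIKE. 10 + next two rolls (10+5) = 25. Cumulative: 55
Frame 3: STRIKE. 10 + next two rolls (5+5) = 20. Cumulative: 75
Frame 4: SPARE (5+5=10). 10 + next roll (10) = 20. Cumulative: 95
Frame 5: STRIKE. 10 + next two rolls (1+2) = 13. Cumulative: 108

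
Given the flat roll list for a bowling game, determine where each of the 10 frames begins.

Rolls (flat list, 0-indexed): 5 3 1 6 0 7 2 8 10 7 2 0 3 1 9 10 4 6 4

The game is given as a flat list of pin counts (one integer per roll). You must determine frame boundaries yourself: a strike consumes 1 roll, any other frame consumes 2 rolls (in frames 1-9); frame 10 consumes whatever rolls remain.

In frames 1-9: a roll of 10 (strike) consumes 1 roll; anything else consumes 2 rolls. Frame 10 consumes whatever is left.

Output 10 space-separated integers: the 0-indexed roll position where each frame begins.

Frame 1 starts at roll index 0: rolls=5,3 (sum=8), consumes 2 rolls
Frame 2 starts at roll index 2: rolls=1,6 (sum=7), consumes 2 rolls
Frame 3 starts at roll index 4: rolls=0,7 (sum=7), consumes 2 rolls
Frame 4 starts at roll index 6: rolls=2,8 (sum=10), consumes 2 rolls
Frame 5 starts at roll index 8: roll=10 (strike), consumes 1 roll
Frame 6 starts at roll index 9: rolls=7,2 (sum=9), consumes 2 rolls
Frame 7 starts at roll index 11: rolls=0,3 (sum=3), consumes 2 rolls
Frame 8 starts at roll index 13: rolls=1,9 (sum=10), consumes 2 rolls
Frame 9 starts at roll index 15: roll=10 (strike), consumes 1 roll
Frame 10 starts at roll index 16: 3 remaining rolls

Answer: 0 2 4 6 8 9 11 13 15 16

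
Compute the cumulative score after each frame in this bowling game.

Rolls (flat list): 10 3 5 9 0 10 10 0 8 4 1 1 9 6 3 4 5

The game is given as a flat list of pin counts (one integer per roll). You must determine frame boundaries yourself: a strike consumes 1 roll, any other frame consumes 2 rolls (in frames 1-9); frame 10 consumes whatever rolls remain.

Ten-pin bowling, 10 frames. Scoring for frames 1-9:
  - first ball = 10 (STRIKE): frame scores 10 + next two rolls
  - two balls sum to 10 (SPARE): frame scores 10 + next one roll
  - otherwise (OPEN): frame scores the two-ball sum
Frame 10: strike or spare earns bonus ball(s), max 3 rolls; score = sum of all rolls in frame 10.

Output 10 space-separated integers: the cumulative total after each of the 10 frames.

Frame 1: STRIKE. 10 + next two rolls (3+5) = 18. Cumulative: 18
Frame 2: OPEN (3+5=8). Cumulative: 26
Frame 3: OPEN (9+0=9). Cumulative: 35
Frame 4: STRIKE. 10 + next two rolls (10+0) = 20. Cumulative: 55
Frame 5: STRIKE. 10 + next two rolls (0+8) = 18. Cumulative: 73
Frame 6: OPEN (0+8=8). Cumulative: 81
Frame 7: OPEN (4+1=5). Cumulative: 86
Frame 8: SPARE (1+9=10). 10 + next roll (6) = 16. Cumulative: 102
Frame 9: OPEN (6+3=9). Cumulative: 111
Frame 10: OPEN. Sum of all frame-10 rolls (4+5) = 9. Cumulative: 120

Answer: 18 26 35 55 73 81 86 102 111 120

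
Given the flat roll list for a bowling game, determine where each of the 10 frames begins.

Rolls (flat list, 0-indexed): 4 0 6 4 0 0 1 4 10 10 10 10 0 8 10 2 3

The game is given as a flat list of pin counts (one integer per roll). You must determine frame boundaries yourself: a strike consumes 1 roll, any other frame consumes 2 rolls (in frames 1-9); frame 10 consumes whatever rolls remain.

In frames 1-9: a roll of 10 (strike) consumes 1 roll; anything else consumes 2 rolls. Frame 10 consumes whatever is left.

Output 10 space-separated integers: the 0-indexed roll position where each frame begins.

Answer: 0 2 4 6 8 9 10 11 12 14

Derivation:
Frame 1 starts at roll index 0: rolls=4,0 (sum=4), consumes 2 rolls
Frame 2 starts at roll index 2: rolls=6,4 (sum=10), consumes 2 rolls
Frame 3 starts at roll index 4: rolls=0,0 (sum=0), consumes 2 rolls
Frame 4 starts at roll index 6: rolls=1,4 (sum=5), consumes 2 rolls
Frame 5 starts at roll index 8: roll=10 (strike), consumes 1 roll
Frame 6 starts at roll index 9: roll=10 (strike), consumes 1 roll
Frame 7 starts at roll index 10: roll=10 (strike), consumes 1 roll
Frame 8 starts at roll index 11: roll=10 (strike), consumes 1 roll
Frame 9 starts at roll index 12: rolls=0,8 (sum=8), consumes 2 rolls
Frame 10 starts at roll index 14: 3 remaining rolls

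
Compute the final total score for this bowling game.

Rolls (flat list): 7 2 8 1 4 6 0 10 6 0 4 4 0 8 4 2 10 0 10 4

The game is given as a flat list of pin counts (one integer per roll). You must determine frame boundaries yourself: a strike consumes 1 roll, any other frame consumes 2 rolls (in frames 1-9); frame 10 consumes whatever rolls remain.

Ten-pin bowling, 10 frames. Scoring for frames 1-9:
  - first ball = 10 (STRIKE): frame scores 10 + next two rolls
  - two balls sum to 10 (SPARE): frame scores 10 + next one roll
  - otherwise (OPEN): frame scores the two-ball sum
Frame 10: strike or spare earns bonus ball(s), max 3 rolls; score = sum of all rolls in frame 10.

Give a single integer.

Answer: 106

Derivation:
Frame 1: OPEN (7+2=9). Cumulative: 9
Frame 2: OPEN (8+1=9). Cumulative: 18
Frame 3: SPARE (4+6=10). 10 + next roll (0) = 10. Cumulative: 28
Frame 4: SPARE (0+10=10). 10 + next roll (6) = 16. Cumulative: 44
Frame 5: OPEN (6+0=6). Cumulative: 50
Frame 6: OPEN (4+4=8). Cumulative: 58
Frame 7: OPEN (0+8=8). Cumulative: 66
Frame 8: OPEN (4+2=6). Cumulative: 72
Frame 9: STRIKE. 10 + next two rolls (0+10) = 20. Cumulative: 92
Frame 10: SPARE. Sum of all frame-10 rolls (0+10+4) = 14. Cumulative: 106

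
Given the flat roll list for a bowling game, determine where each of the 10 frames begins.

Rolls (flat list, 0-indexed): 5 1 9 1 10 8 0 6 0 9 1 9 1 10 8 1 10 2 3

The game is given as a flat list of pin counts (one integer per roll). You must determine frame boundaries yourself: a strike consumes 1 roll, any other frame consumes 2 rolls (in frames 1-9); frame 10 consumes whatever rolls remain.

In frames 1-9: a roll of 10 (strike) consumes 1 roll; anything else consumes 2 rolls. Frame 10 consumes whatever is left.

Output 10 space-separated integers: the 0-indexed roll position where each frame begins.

Frame 1 starts at roll index 0: rolls=5,1 (sum=6), consumes 2 rolls
Frame 2 starts at roll index 2: rolls=9,1 (sum=10), consumes 2 rolls
Frame 3 starts at roll index 4: roll=10 (strike), consumes 1 roll
Frame 4 starts at roll index 5: rolls=8,0 (sum=8), consumes 2 rolls
Frame 5 starts at roll index 7: rolls=6,0 (sum=6), consumes 2 rolls
Frame 6 starts at roll index 9: rolls=9,1 (sum=10), consumes 2 rolls
Frame 7 starts at roll index 11: rolls=9,1 (sum=10), consumes 2 rolls
Frame 8 starts at roll index 13: roll=10 (strike), consumes 1 roll
Frame 9 starts at roll index 14: rolls=8,1 (sum=9), consumes 2 rolls
Frame 10 starts at roll index 16: 3 remaining rolls

Answer: 0 2 4 5 7 9 11 13 14 16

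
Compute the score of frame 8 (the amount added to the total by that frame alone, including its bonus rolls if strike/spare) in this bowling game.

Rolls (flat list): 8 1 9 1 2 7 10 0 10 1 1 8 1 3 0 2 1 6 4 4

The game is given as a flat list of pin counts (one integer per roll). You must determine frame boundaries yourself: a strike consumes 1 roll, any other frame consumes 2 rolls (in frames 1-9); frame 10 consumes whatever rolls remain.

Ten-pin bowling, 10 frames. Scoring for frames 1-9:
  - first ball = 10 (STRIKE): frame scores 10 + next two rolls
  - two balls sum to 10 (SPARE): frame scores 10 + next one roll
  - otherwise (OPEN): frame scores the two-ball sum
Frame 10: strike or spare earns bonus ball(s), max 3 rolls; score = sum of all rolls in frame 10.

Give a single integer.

Frame 1: OPEN (8+1=9). Cumulative: 9
Frame 2: SPARE (9+1=10). 10 + next roll (2) = 12. Cumulative: 21
Frame 3: OPEN (2+7=9). Cumulative: 30
Frame 4: STRIKE. 10 + next two rolls (0+10) = 20. Cumulative: 50
Frame 5: SPARE (0+10=10). 10 + next roll (1) = 11. Cumulative: 61
Frame 6: OPEN (1+1=2). Cumulative: 63
Frame 7: OPEN (8+1=9). Cumulative: 72
Frame 8: OPEN (3+0=3). Cumulative: 75
Frame 9: OPEN (2+1=3). Cumulative: 78
Frame 10: SPARE. Sum of all frame-10 rolls (6+4+4) = 14. Cumulative: 92

Answer: 3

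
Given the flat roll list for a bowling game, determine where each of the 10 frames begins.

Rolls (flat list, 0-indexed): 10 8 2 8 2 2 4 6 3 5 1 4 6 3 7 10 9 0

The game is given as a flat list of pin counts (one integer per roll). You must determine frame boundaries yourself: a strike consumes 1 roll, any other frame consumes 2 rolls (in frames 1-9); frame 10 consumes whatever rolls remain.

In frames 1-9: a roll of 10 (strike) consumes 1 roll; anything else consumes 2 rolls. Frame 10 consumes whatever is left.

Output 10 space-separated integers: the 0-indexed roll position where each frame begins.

Answer: 0 1 3 5 7 9 11 13 15 16

Derivation:
Frame 1 starts at roll index 0: roll=10 (strike), consumes 1 roll
Frame 2 starts at roll index 1: rolls=8,2 (sum=10), consumes 2 rolls
Frame 3 starts at roll index 3: rolls=8,2 (sum=10), consumes 2 rolls
Frame 4 starts at roll index 5: rolls=2,4 (sum=6), consumes 2 rolls
Frame 5 starts at roll index 7: rolls=6,3 (sum=9), consumes 2 rolls
Frame 6 starts at roll index 9: rolls=5,1 (sum=6), consumes 2 rolls
Frame 7 starts at roll index 11: rolls=4,6 (sum=10), consumes 2 rolls
Frame 8 starts at roll index 13: rolls=3,7 (sum=10), consumes 2 rolls
Frame 9 starts at roll index 15: roll=10 (strike), consumes 1 roll
Frame 10 starts at roll index 16: 2 remaining rolls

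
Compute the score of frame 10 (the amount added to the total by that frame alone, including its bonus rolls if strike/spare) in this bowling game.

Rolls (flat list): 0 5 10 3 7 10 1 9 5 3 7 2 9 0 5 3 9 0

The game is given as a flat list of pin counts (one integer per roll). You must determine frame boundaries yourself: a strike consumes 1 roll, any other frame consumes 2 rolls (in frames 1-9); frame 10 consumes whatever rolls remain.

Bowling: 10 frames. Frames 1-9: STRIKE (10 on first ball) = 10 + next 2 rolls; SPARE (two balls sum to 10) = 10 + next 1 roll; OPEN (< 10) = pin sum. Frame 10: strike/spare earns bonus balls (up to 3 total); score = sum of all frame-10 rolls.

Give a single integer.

Answer: 9

Derivation:
Frame 1: OPEN (0+5=5). Cumulative: 5
Frame 2: STRIKE. 10 + next two rolls (3+7) = 20. Cumulative: 25
Frame 3: SPARE (3+7=10). 10 + next roll (10) = 20. Cumulative: 45
Frame 4: STRIKE. 10 + next two rolls (1+9) = 20. Cumulative: 65
Frame 5: SPARE (1+9=10). 10 + next roll (5) = 15. Cumulative: 80
Frame 6: OPEN (5+3=8). Cumulative: 88
Frame 7: OPEN (7+2=9). Cumulative: 97
Frame 8: OPEN (9+0=9). Cumulative: 106
Frame 9: OPEN (5+3=8). Cumulative: 114
Frame 10: OPEN. Sum of all frame-10 rolls (9+0) = 9. Cumulative: 123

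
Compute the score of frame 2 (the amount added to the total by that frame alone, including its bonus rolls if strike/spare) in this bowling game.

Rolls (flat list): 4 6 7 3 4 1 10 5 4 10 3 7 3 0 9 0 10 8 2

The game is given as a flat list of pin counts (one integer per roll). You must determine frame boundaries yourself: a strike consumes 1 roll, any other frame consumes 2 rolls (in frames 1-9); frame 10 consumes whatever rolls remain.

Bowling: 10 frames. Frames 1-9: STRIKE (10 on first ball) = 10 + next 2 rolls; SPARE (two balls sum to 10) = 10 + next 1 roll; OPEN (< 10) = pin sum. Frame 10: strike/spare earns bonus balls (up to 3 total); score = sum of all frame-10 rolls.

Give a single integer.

Answer: 14

Derivation:
Frame 1: SPARE (4+6=10). 10 + next roll (7) = 17. Cumulative: 17
Frame 2: SPARE (7+3=10). 10 + next roll (4) = 14. Cumulative: 31
Frame 3: OPEN (4+1=5). Cumulative: 36
Frame 4: STRIKE. 10 + next two rolls (5+4) = 19. Cumulative: 55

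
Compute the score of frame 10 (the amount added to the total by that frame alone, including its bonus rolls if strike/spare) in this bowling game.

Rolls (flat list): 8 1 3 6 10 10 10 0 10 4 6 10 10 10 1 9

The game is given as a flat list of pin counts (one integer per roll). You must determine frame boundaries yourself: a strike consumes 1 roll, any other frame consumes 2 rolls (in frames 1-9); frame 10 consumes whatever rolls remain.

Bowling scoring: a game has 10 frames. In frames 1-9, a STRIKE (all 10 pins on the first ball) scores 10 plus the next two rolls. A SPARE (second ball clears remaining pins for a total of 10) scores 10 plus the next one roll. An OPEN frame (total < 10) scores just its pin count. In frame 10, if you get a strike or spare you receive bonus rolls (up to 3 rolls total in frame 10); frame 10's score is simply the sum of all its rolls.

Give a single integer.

Frame 1: OPEN (8+1=9). Cumulative: 9
Frame 2: OPEN (3+6=9). Cumulative: 18
Frame 3: STRIKE. 10 + next two rolls (10+10) = 30. Cumulative: 48
Frame 4: STRIKE. 10 + next two rolls (10+0) = 20. Cumulative: 68
Frame 5: STRIKE. 10 + next two rolls (0+10) = 20. Cumulative: 88
Frame 6: SPARE (0+10=10). 10 + next roll (4) = 14. Cumulative: 102
Frame 7: SPARE (4+6=10). 10 + next roll (10) = 20. Cumulative: 122
Frame 8: STRIKE. 10 + next two rolls (10+10) = 30. Cumulative: 152
Frame 9: STRIKE. 10 + next two rolls (10+1) = 21. Cumulative: 173
Frame 10: STRIKE. Sum of all frame-10 rolls (10+1+9) = 20. Cumulative: 193

Answer: 20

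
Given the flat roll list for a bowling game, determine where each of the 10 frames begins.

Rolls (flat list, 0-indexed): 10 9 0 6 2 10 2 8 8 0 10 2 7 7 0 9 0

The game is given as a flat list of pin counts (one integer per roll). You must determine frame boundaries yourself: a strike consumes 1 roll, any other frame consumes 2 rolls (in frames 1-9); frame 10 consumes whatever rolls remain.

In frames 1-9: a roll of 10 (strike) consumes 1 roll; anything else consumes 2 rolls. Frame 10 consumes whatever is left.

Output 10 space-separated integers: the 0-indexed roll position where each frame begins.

Answer: 0 1 3 5 6 8 10 11 13 15

Derivation:
Frame 1 starts at roll index 0: roll=10 (strike), consumes 1 roll
Frame 2 starts at roll index 1: rolls=9,0 (sum=9), consumes 2 rolls
Frame 3 starts at roll index 3: rolls=6,2 (sum=8), consumes 2 rolls
Frame 4 starts at roll index 5: roll=10 (strike), consumes 1 roll
Frame 5 starts at roll index 6: rolls=2,8 (sum=10), consumes 2 rolls
Frame 6 starts at roll index 8: rolls=8,0 (sum=8), consumes 2 rolls
Frame 7 starts at roll index 10: roll=10 (strike), consumes 1 roll
Frame 8 starts at roll index 11: rolls=2,7 (sum=9), consumes 2 rolls
Frame 9 starts at roll index 13: rolls=7,0 (sum=7), consumes 2 rolls
Frame 10 starts at roll index 15: 2 remaining rolls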